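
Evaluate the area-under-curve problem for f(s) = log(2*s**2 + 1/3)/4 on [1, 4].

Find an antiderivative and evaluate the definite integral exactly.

Check any antiderivative F(s) by computing F'(s) and comparing it with f(s).
F(s) = s*log(2*s**2 + 1/3)/4 - s/2 + sqrt(6)*atan(sqrt(6)*s)/12 is an antiderivative of f.
Check: d/ds[s*log(2*s**2 + 1/3)/4 - s/2 + sqrt(6)*atan(sqrt(6)*s)/12] = log(2*s**2 + 1/3)/4 = f(s).
F(4) = -2 + sqrt(6)*atan(4*sqrt(6))/12 + log(97/3); F(1) = -1/2 + log(7/3)/4 + sqrt(6)*atan(sqrt(6))/12.
Integral = F(4) - F(1) = -3/2 - sqrt(6)*atan(sqrt(6))/12 - log(7/3)/4 + sqrt(6)*atan(4*sqrt(6))/12 + log(97/3).

Antiderivative: F(s) = s*log(2*s**2 + 1/3)/4 - s/2 + sqrt(6)*atan(sqrt(6)*s)/12; value = -3/2 - sqrt(6)*atan(sqrt(6))/12 - log(7/3)/4 + sqrt(6)*atan(4*sqrt(6))/12 + log(97/3)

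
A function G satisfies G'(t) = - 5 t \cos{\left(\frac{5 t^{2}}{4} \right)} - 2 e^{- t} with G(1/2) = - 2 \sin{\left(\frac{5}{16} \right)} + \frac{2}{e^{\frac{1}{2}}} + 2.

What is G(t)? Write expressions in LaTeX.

The integrand splits into summands that can be handled one at a time.
A general antiderivative is - 2 \sin{\left(\frac{5 t^{2}}{4} \right)} + 2 e^{- t} + C.
The condition gives C = - 2 \sin{\left(\frac{5}{16} \right)} + \frac{2}{e^{\frac{1}{2}}} + 2 - (- 2 \sin{\left(\frac{5}{16} \right)} + \frac{2}{e^{\frac{1}{2}}}) = 2.
So G(t) = \left(- 2 e^{t} \sin{\left(\frac{5 t^{2}}{4} \right)} + 2 e^{t} + 2\right) e^{- t}.
Check: d/dt[\left(- 2 e^{t} \sin{\left(\frac{5 t^{2}}{4} \right)} + 2 e^{t} + 2\right) e^{- t}] = \left(- 5 t e^{t} \cos{\left(\frac{5 t^{2}}{4} \right)} - 2\right) e^{- t}, which equals G'(t).

G(t) = \left(- 2 e^{t} \sin{\left(\frac{5 t^{2}}{4} \right)} + 2 e^{t} + 2\right) e^{- t}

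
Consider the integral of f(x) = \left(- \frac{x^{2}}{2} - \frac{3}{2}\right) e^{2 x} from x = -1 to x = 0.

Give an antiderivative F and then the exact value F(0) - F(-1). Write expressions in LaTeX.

f has the shape u'v + uv' for u = - \frac{x^{2}}{4} + \frac{x}{4} - \frac{7}{8} and v = e^{2 x} — it is the derivative of the product u*v.
F(x) = \frac{\left(- 2 x^{2} + 2 x - 7\right) e^{2 x}}{8} is an antiderivative of f.
Check: d/dx[\frac{\left(- 2 x^{2} + 2 x - 7\right) e^{2 x}}{8}] = - \frac{x^{2} e^{2 x}}{2} - \frac{3 e^{2 x}}{2}, which equals f(x).
F(0) = - \frac{7}{8}; F(-1) = - \frac{11}{8 e^{2}}.
Integral = F(0) - F(-1) = - \frac{7}{8} + \frac{11}{8 e^{2}}.

Antiderivative: F(x) = \frac{\left(- 2 x^{2} + 2 x - 7\right) e^{2 x}}{8}; value = - \frac{7}{8} + \frac{11}{8 e^{2}}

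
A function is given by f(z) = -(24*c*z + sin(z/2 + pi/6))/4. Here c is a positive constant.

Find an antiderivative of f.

Any candidate F(z) must reproduce f(z) exactly when differentiated.
Check: d/dz[-3*c*z**2 + cos(z/2 + pi/6)/2] = -6*c*z - sin(z/2 + pi/6)/4, which equals f(z).

An antiderivative is F(z) = -3*c*z**2 + cos(z/2 + pi/6)/2.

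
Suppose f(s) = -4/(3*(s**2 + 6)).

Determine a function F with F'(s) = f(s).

An antiderivative is F(s) = -2*sqrt(6)*atan(sqrt(6)*s/6)/9.

Whatever form F(s) takes, F'(s) = f(s) is non-negotiable.
Check: d/ds[-2*sqrt(6)*atan(sqrt(6)*s/6)/9] = -4/(3*s**2 + 18), which equals f(s).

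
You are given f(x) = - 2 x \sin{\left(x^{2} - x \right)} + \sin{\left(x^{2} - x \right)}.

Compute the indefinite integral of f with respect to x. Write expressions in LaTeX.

The substitution u = x^{2} - x works: f is exactly (dF/du)*(du/dx) for that inner function.
Check: d/dx[\cos{\left(x^{2} - x \right)}] = - 2 x \sin{\left(x^{2} - x \right)} + \sin{\left(x^{2} - x \right)} = f(x).

F(x) = \cos{\left(x^{2} - x \right)} + C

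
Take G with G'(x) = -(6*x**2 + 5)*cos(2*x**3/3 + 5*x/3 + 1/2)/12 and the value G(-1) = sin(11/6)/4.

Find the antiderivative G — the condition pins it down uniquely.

G'(x) matches the chain-rule pattern g'(h)*h' with inner function h(x) = 2*x**3/3 + 5*x/3 + 1/2; substituting u = h(x) collapses the integral.
A general antiderivative is -sin(2*x**3/3 + 5*x/3 + 1/2)/4 + C.
The condition gives C = sin(11/6)/4 - (sin(11/6)/4) = 0.
So G(x) = -sin(2*x**3/3 + 5*x/3 + 1/2)/4.
Check: d/dx[-sin(2*x**3/3 + 5*x/3 + 1/2)/4] = -x**2*cos(2*x**3/3 + 5*x/3 + 1/2)/2 - 5*cos(2*x**3/3 + 5*x/3 + 1/2)/12, which equals G'(x).

G(x) = -sin(2*x**3/3 + 5*x/3 + 1/2)/4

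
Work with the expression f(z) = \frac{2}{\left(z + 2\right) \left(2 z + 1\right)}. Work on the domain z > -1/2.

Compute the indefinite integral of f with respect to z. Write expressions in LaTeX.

F(z) = \frac{2 \log{\left(z + \frac{1}{2} \right)}}{3} - \frac{2 \log{\left(z + 2 \right)}}{3} + C

The denominator factors as \left(z + 2\right) \left(2 z + 1\right); partial fractions split f into directly integrable pieces: \frac{4}{3 \left(2 z + 1\right)} - \frac{2}{3 \left(z + 2\right)}.
Check: d/dz[\frac{2 \log{\left(z + \frac{1}{2} \right)}}{3} - \frac{2 \log{\left(z + 2 \right)}}{3}] = \frac{2}{2 z^{2} + 5 z + 2}, which equals f(z).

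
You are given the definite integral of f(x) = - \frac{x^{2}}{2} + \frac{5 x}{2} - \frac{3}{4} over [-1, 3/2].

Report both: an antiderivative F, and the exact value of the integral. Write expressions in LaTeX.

Antiderivative: F(x) = - \frac{x^{3}}{6} + \frac{5 x^{2}}{4} - \frac{3 x}{4}; value = - \frac{25}{24}

Integrate term by term and add the pieces.
F(x) = - \frac{x^{3}}{6} + \frac{5 x^{2}}{4} - \frac{3 x}{4} is an antiderivative of f.
Check: d/dx[- \frac{x^{3}}{6} + \frac{5 x^{2}}{4} - \frac{3 x}{4}] = - \frac{x^{2}}{2} + \frac{5 x}{2} - \frac{3}{4} = f(x).
F(3/2) = \frac{9}{8}; F(-1) = \frac{13}{6}.
Integral = F(3/2) - F(-1) = - \frac{25}{24}.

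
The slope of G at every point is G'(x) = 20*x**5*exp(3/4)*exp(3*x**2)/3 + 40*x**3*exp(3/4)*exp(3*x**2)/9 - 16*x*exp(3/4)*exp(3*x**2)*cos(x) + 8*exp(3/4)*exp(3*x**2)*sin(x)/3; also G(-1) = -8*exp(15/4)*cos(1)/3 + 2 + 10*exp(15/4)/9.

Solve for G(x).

Recognize the product-rule pattern: G'(x) = u'v + uv' with u = 10*x**4/9 - 8*cos(x)/3, v = exp(3*x**2 + 3/4), so integration by parts undoes it.
A general antiderivative is -2*(-5*x**4/3 + 4*cos(x))*exp(3*x**2 + 3/4)/3 + C.
The condition gives C = -8*exp(15/4)*cos(1)/3 + 2 + 10*exp(15/4)/9 - (-8*exp(15/4)*cos(1)/3 + 10*exp(15/4)/9) = 2.
So G(x) = -2*(-5*x**4/3 + 4*cos(x))*exp(3*x**2 + 3/4)/3 + 2.
Check: d/dx[-2*(-5*x**4/3 + 4*cos(x))*exp(3*x**2 + 3/4)/3 + 2] = 20*x**5*exp(3/4)*exp(3*x**2)/3 + 40*x**3*exp(3/4)*exp(3*x**2)/9 - 16*x*exp(3/4)*exp(3*x**2)*cos(x) + 8*exp(3/4)*exp(3*x**2)*sin(x)/3 = G'(x).

G(x) = -2*(-5*x**4/3 + 4*cos(x))*exp(3*x**2 + 3/4)/3 + 2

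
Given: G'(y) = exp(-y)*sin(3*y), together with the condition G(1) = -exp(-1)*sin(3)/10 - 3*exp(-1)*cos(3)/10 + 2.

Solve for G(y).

G(y) = 2 - exp(-y)*sin(3*y)/10 - 3*exp(-y)*cos(3*y)/10

A first test for any G(y): its y-derivative must equal the given G'(y).
A general antiderivative is -exp(-y)*sin(3*y)/10 - 3*exp(-y)*cos(3*y)/10 + C.
The condition gives C = -exp(-1)*sin(3)/10 - 3*exp(-1)*cos(3)/10 + 2 - (-exp(-1)*sin(3)/10 - 3*exp(-1)*cos(3)/10) = 2.
So G(y) = 2 - exp(-y)*sin(3*y)/10 - 3*exp(-y)*cos(3*y)/10.
Check: d/dy[2 - exp(-y)*sin(3*y)/10 - 3*exp(-y)*cos(3*y)/10] = exp(-y)*sin(3*y) = G'(y).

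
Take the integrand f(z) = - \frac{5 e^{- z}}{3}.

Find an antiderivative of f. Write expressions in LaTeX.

Recover f(z) by differentiating a candidate F(z); any mismatch rules it out.
Check: d/dz[\frac{5 e^{- z}}{3}] = - \frac{5 e^{- z}}{3} = f(z).

An antiderivative is F(z) = \frac{5 e^{- z}}{3}.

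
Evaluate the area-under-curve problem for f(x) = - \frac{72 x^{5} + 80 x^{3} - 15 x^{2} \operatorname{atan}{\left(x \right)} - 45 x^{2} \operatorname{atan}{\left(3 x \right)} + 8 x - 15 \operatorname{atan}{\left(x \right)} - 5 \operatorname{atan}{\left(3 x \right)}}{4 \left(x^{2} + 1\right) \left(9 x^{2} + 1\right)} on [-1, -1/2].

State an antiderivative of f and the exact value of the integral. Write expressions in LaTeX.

Antiderivative: F(x) = - x^{2} + \frac{5 \operatorname{atan}{\left(x \right)} \operatorname{atan}{\left(3 x \right)}}{4}; value = - \frac{5 \pi \operatorname{atan}{\left(3 \right)}}{16} + \frac{5 \operatorname{atan}{\left(\frac{1}{2} \right)} \operatorname{atan}{\left(\frac{3}{2} \right)}}{4} + \frac{3}{4}

Differentiate the proposed F(x) back; it has to land on f(x) exactly.
F(x) = - x^{2} + \frac{5 \operatorname{atan}{\left(x \right)} \operatorname{atan}{\left(3 x \right)}}{4} is an antiderivative of f.
Check: d/dx[- x^{2} + \frac{5 \operatorname{atan}{\left(x \right)} \operatorname{atan}{\left(3 x \right)}}{4}] = \frac{- 72 x^{5} - 80 x^{3} + 15 x^{2} \operatorname{atan}{\left(x \right)} + 45 x^{2} \operatorname{atan}{\left(3 x \right)} - 8 x + 15 \operatorname{atan}{\left(x \right)} + 5 \operatorname{atan}{\left(3 x \right)}}{36 x^{4} + 40 x^{2} + 4}, which equals f(x).
F(-1/2) = - \frac{1}{4} + \frac{5 \operatorname{atan}{\left(\frac{1}{2} \right)} \operatorname{atan}{\left(\frac{3}{2} \right)}}{4}; F(-1) = -1 + \frac{5 \pi \operatorname{atan}{\left(3 \right)}}{16}.
Integral = F(-1/2) - F(-1) = - \frac{5 \pi \operatorname{atan}{\left(3 \right)}}{16} + \frac{5 \operatorname{atan}{\left(\frac{1}{2} \right)} \operatorname{atan}{\left(\frac{3}{2} \right)}}{4} + \frac{3}{4}.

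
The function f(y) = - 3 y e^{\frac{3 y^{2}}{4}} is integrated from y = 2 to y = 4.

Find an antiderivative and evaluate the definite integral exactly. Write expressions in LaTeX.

Antiderivative: F(y) = - 2 e^{\frac{3 y^{2}}{4}}; value = - 2 e^{12} + 2 e^{3}

f matches the chain-rule pattern g'(h)*h' with inner function h(y) = \frac{3 y^{2}}{4}; substituting u = h(y) collapses the integral.
F(y) = - 2 e^{\frac{3 y^{2}}{4}} is an antiderivative of f.
Check: d/dy[- 2 e^{\frac{3 y^{2}}{4}}] = - 3 y e^{\frac{3 y^{2}}{4}} = f(y).
F(4) = - 2 e^{12}; F(2) = - 2 e^{3}.
Integral = F(4) - F(2) = - 2 e^{12} + 2 e^{3}.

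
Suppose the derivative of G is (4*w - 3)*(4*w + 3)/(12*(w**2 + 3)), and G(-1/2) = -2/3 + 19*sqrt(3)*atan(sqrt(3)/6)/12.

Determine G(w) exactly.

Any candidate G(w) must reproduce the stated G'(w) exactly.
A general antiderivative is 4*w/3 - 19*sqrt(3)*atan(sqrt(3)*w/3)/12 + C.
The condition gives C = -2/3 + 19*sqrt(3)*atan(sqrt(3)/6)/12 - (-2/3 + 19*sqrt(3)*atan(sqrt(3)/6)/12) = 0.
So G(w) = (16*w - 19*sqrt(3)*atan(sqrt(3)*w/3))/12.
Check: d/dw[(16*w - 19*sqrt(3)*atan(sqrt(3)*w/3))/12] = (16*w**2 - 9)/(12*w**2 + 36), which equals G'(w).

G(w) = (16*w - 19*sqrt(3)*atan(sqrt(3)*w/3))/12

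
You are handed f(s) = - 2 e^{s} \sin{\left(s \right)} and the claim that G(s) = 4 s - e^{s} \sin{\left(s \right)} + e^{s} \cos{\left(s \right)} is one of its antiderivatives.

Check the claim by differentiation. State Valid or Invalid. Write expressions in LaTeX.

d/ds[G] = - 2 e^{s} \sin{\left(s \right)} + 4
d/ds[G] - f(s) = 4 != 0.

Invalid: d/ds[G] - f = 4, which is not 0.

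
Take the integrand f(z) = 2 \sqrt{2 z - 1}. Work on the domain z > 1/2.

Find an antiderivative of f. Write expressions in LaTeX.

Differentiate the proposed F(z) back; it has to land on f(z) exactly.
Check: d/dz[\frac{4 z \sqrt{2 z - 1}}{3} - \frac{2 \sqrt{2 z - 1}}{3}] = \frac{4 z - 2}{\sqrt{2 z - 1}}, which equals f(z).

An antiderivative is F(z) = \frac{4 z \sqrt{2 z - 1}}{3} - \frac{2 \sqrt{2 z - 1}}{3}.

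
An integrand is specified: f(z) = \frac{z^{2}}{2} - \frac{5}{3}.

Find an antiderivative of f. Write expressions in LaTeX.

A candidate is checked by its d/dz: the result must match f(z).
Check: d/dz[\frac{z \left(z^{2} - 10\right)}{6}] = \frac{z^{2}}{2} - \frac{5}{3} = f(z).

An antiderivative is F(z) = \frac{z \left(z^{2} - 10\right)}{6}.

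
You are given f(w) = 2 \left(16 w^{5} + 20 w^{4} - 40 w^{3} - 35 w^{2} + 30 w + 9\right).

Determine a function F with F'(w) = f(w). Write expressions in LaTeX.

The substitution u = - 2 w^{2} - w + 3 works: f is exactly (dF/du)*(du/dw) for that inner function.
Check: d/dw[\frac{16 w^{6}}{3} + 8 w^{5} - 20 w^{4} - \frac{70 w^{3}}{3} + 30 w^{2} + 18 w] = 32 w^{5} + 40 w^{4} - 80 w^{3} - 70 w^{2} + 60 w + 18, which equals f(w).

An antiderivative is F(w) = \frac{16 w^{6}}{3} + 8 w^{5} - 20 w^{4} - \frac{70 w^{3}}{3} + 30 w^{2} + 18 w.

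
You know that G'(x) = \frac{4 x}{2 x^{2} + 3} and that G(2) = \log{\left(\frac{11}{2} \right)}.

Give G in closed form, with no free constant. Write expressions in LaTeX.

G'(x) matches the chain-rule pattern g'(h)*h' with inner function h(x) = x^{2} + \frac{3}{2}; substituting u = h(x) collapses the integral.
A general antiderivative is \log{\left(x^{2} + \frac{3}{2} \right)} + C.
The condition gives C = \log{\left(\frac{11}{2} \right)} - (\log{\left(\frac{11}{2} \right)}) = 0.
So G(x) = \log{\left(x^{2} + \frac{3}{2} \right)}.
Check: d/dx[\log{\left(x^{2} + \frac{3}{2} \right)}] = \frac{4 x}{2 x^{2} + 3} = G'(x).

G(x) = \log{\left(x^{2} + \frac{3}{2} \right)}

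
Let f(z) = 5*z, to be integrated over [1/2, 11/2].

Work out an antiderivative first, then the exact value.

Antiderivative: F(z) = 5*z**2/2; value = 75

Recover f(z) by differentiating a candidate F(z); any mismatch rules it out.
F(z) = 5*z**2/2 is an antiderivative of f.
Check: d/dz[5*z**2/2] = 5*z = f(z).
F(11/2) = 605/8; F(1/2) = 5/8.
Integral = F(11/2) - F(1/2) = 75.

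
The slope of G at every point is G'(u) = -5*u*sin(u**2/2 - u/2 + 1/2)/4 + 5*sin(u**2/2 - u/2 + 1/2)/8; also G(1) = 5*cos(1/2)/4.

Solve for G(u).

G(u) = 5*cos(u**2/2 - u/2 + 1/2)/4

The substitution w = u**2/2 - u/2 + 1/2 works: G'(u) is exactly (dG/dw)*(dw/du) for that inner function.
A general antiderivative is 5*cos(u**2/2 - u/2 + 1/2)/4 + C.
The condition gives C = 5*cos(1/2)/4 - (5*cos(1/2)/4) = 0.
So G(u) = 5*cos(u**2/2 - u/2 + 1/2)/4.
Check: d/du[5*cos(u**2/2 - u/2 + 1/2)/4] = -5*u*sin(u**2/2 - u/2 + 1/2)/4 + 5*sin(u**2/2 - u/2 + 1/2)/8 = G'(u).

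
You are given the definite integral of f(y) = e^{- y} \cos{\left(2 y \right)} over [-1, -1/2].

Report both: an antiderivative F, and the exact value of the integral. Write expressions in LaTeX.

For F(y) to be correct the identity F'(y) - f(y) = 0 must hold.
F(y) = \frac{2 e^{- y} \sin{\left(2 y \right)}}{5} - \frac{e^{- y} \cos{\left(2 y \right)}}{5} is an antiderivative of f.
Check: d/dy[\frac{2 e^{- y} \sin{\left(2 y \right)}}{5} - \frac{e^{- y} \cos{\left(2 y \right)}}{5}] = e^{- y} \cos{\left(2 y \right)} = f(y).
F(-1/2) = - \frac{2 e^{\frac{1}{2}} \sin{\left(1 \right)}}{5} - \frac{e^{\frac{1}{2}} \cos{\left(1 \right)}}{5}; F(-1) = - \frac{2 e \sin{\left(2 \right)}}{5} - \frac{e \cos{\left(2 \right)}}{5}.
Integral = F(-1/2) - F(-1) = - \frac{2 e^{\frac{1}{2}} \sin{\left(1 \right)}}{5} + \frac{e \cos{\left(2 \right)}}{5} - \frac{e^{\frac{1}{2}} \cos{\left(1 \right)}}{5} + \frac{2 e \sin{\left(2 \right)}}{5}.

Antiderivative: F(y) = \frac{2 e^{- y} \sin{\left(2 y \right)}}{5} - \frac{e^{- y} \cos{\left(2 y \right)}}{5}; value = - \frac{2 e^{\frac{1}{2}} \sin{\left(1 \right)}}{5} + \frac{e \cos{\left(2 \right)}}{5} - \frac{e^{\frac{1}{2}} \cos{\left(1 \right)}}{5} + \frac{2 e \sin{\left(2 \right)}}{5}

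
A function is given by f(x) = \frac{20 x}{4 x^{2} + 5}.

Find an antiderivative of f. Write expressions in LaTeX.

An antiderivative is F(x) = \frac{5 \log{\left(2 x^{2} + \frac{5}{2} \right)}}{2}.

f matches the chain-rule pattern g'(h)*h' with inner function h(x) = 2 x^{2} + \frac{5}{2}; substituting u = h(x) collapses the integral.
Check: d/dx[\frac{5 \log{\left(2 x^{2} + \frac{5}{2} \right)}}{2}] = \frac{20 x}{4 x^{2} + 5} = f(x).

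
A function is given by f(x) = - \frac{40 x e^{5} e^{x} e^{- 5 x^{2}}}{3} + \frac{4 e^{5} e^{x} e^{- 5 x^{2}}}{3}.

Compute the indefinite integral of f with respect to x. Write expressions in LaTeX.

F(x) = \frac{4 e^{5} e^{x} e^{- 5 x^{2}}}{3} + C

The substitution u = - 5 x^{2} + x + 5 works: f is exactly (dF/du)*(du/dx) for that inner function.
Check: d/dx[\frac{4 e^{5} e^{x} e^{- 5 x^{2}}}{3}] = \frac{\left(- 40 x e^{5} e^{x} + 4 e^{5} e^{x}\right) e^{- 5 x^{2}}}{3}, which equals f(x).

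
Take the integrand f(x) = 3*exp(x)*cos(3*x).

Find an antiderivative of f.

An antiderivative is F(x) = 9*exp(x)*sin(3*x)/10 + 3*exp(x)*cos(3*x)/10.

Any candidate F(x) must reproduce f(x) exactly when differentiated.
Check: d/dx[9*exp(x)*sin(3*x)/10 + 3*exp(x)*cos(3*x)/10] = 3*exp(x)*cos(3*x) = f(x).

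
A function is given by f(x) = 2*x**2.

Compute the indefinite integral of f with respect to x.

Any candidate F(x) must reproduce f(x) exactly when differentiated.
Check: d/dx[2*x**3/3] = 2*x**2 = f(x).

F(x) = 2*x**3/3 + C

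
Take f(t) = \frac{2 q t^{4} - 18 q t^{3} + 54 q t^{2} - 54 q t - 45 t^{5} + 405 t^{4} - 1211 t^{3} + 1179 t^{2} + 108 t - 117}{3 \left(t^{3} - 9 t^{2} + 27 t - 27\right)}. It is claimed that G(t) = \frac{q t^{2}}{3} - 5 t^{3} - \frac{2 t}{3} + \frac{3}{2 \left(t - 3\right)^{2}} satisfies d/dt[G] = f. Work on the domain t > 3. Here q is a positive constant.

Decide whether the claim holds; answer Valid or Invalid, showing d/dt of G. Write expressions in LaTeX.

d/dt[G] = \frac{2 q t^{4} - 18 q t^{3} + 54 q t^{2} - 54 q t - 45 t^{5} + 405 t^{4} - 1217 t^{3} + 1233 t^{2} - 54 t + 45}{3 t^{3} - 27 t^{2} + 81 t - 81}
d/dt[G] - f(t) = -2 != 0.

Invalid: d/dt[G] - f = -2, which is not 0.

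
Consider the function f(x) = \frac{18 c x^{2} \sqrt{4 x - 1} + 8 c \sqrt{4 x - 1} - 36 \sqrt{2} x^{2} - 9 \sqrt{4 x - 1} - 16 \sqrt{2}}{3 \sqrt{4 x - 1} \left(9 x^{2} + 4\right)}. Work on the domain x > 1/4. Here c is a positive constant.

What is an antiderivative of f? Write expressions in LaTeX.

An antiderivative is F(x) = \frac{2 c x}{3} - \frac{4 \sqrt{2 x - \frac{1}{2}}}{3} - \frac{\operatorname{atan}{\left(\frac{3 x}{2} \right)}}{2}.

For F(x) to be correct the identity F'(x) - f(x) = 0 must hold.
Check: d/dx[\frac{2 c x}{3} - \frac{4 \sqrt{2 x - \frac{1}{2}}}{3} - \frac{\operatorname{atan}{\left(\frac{3 x}{2} \right)}}{2}] = \frac{18 c x^{2} \sqrt{4 x - 1} + 8 c \sqrt{4 x - 1} - 36 \sqrt{2} x^{2} - 9 \sqrt{4 x - 1} - 16 \sqrt{2}}{27 x^{2} \sqrt{4 x - 1} + 12 \sqrt{4 x - 1}}, which equals f(x).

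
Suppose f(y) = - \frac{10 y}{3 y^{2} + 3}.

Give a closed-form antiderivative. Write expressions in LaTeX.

f matches the chain-rule pattern g'(h)*h' with inner function h(y) = y^{2} + 1; substituting u = h(y) collapses the integral.
Check: d/dy[- \frac{5 \log{\left(y^{2} + 1 \right)}}{3}] = - \frac{10 y}{3 y^{2} + 3} = f(y).

An antiderivative is F(y) = - \frac{5 \log{\left(y^{2} + 1 \right)}}{3}.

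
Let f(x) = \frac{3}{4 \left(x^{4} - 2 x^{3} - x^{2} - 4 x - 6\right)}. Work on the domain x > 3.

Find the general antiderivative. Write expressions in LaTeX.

The denominator factors as 4 \left(x - 3\right) \left(x + 1\right) \left(x^{2} + 2\right); partial fractions split f into directly integrable pieces: \frac{2 x - 5}{44 \left(x^{2} + 2\right)} - \frac{1}{16 \left(x + 1\right)} + \frac{3}{176 \left(x - 3\right)}.
Check: d/dx[\frac{3 \log{\left(x - 3 \right)}}{176} - \frac{\log{\left(x + 1 \right)}}{16} + \frac{\log{\left(x^{2} + 2 \right)}}{44} - \frac{5 \sqrt{2} \operatorname{atan}{\left(\frac{\sqrt{2} x}{2} \right)}}{88}] = \frac{3}{4 x^{4} - 8 x^{3} - 4 x^{2} - 16 x - 24}, which equals f(x).

F(x) = \frac{3 \log{\left(x - 3 \right)}}{176} - \frac{\log{\left(x + 1 \right)}}{16} + \frac{\log{\left(x^{2} + 2 \right)}}{44} - \frac{5 \sqrt{2} \operatorname{atan}{\left(\frac{\sqrt{2} x}{2} \right)}}{88} + C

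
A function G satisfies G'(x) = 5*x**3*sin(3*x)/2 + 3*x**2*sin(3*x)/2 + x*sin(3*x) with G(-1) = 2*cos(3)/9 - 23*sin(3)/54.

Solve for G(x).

G(x) = -(45*x**3*cos(3*x) - 45*x**2*sin(3*x) + 27*x**2*cos(3*x) - 18*x*sin(3*x) - 12*x*cos(3*x) + 4*sin(3*x) - 6*cos(3*x))/54

Integrate term by term and add the pieces.
A general antiderivative is -5*x**3*cos(3*x)/6 + 5*x**2*sin(3*x)/6 - x**2*cos(3*x)/2 + x*sin(3*x)/3 + 2*x*cos(3*x)/9 - 2*sin(3*x)/27 + cos(3*x)/9 + C.
The condition gives C = 2*cos(3)/9 - 23*sin(3)/54 - (2*cos(3)/9 - 23*sin(3)/54) = 0.
So G(x) = -(45*x**3*cos(3*x) - 45*x**2*sin(3*x) + 27*x**2*cos(3*x) - 18*x*sin(3*x) - 12*x*cos(3*x) + 4*sin(3*x) - 6*cos(3*x))/54.
Check: d/dx[-(45*x**3*cos(3*x) - 45*x**2*sin(3*x) + 27*x**2*cos(3*x) - 18*x*sin(3*x) - 12*x*cos(3*x) + 4*sin(3*x) - 6*cos(3*x))/54] = 5*x**3*sin(3*x)/2 + 3*x**2*sin(3*x)/2 + x*sin(3*x) = G'(x).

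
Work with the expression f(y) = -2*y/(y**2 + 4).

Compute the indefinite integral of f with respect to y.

The substitution u = y**2 + 4 works: f is exactly (dF/du)*(du/dy) for that inner function.
Check: d/dy[-log(y**2 + 4)] = -2*y/(y**2 + 4) = f(y).

F(y) = -log(y**2 + 4) + C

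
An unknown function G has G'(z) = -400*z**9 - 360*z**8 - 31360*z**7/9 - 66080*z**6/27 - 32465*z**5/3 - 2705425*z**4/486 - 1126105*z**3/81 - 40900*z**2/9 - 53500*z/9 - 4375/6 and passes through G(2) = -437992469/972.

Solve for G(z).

G'(z) has the shape u'v + uv' for u = -5*(-2*z**2 - z/3 - 5)**4/4 and v = 2*z**2 + 2*z/3 + 1 — it is the derivative of the product u*v.
A general antiderivative is -5*(-2*z**2 - z/3 - 5)**4*(2*z**2 + 2*z/3 + 1)/4 + C.
The condition gives C = -437992469/972 - (-437992955/972) = 1/2.
So G(z) = (-5*(-6*z**2 - z - 15)**4*(6*z**2 + 2*z + 3) + 486)/972.
Check: d/dz[(-5*(-6*z**2 - z - 15)**4*(6*z**2 + 2*z + 3) + 486)/972] = -400*z**9 - 360*z**8 - 31360*z**7/9 - 66080*z**6/27 - 32465*z**5/3 - 2705425*z**4/486 - 1126105*z**3/81 - 40900*z**2/9 - 53500*z/9 - 4375/6 = G'(z).

G(z) = (-5*(-6*z**2 - z - 15)**4*(6*z**2 + 2*z + 3) + 486)/972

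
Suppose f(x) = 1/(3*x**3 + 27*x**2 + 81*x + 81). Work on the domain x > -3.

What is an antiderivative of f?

An antiderivative is F(x) = -1/(6*(x + 3)**2).

Check any antiderivative F(x) by computing F'(x) and comparing it with f(x).
Check: d/dx[-1/(6*(x + 3)**2)] = 1/(3*x**3 + 27*x**2 + 81*x + 81) = f(x).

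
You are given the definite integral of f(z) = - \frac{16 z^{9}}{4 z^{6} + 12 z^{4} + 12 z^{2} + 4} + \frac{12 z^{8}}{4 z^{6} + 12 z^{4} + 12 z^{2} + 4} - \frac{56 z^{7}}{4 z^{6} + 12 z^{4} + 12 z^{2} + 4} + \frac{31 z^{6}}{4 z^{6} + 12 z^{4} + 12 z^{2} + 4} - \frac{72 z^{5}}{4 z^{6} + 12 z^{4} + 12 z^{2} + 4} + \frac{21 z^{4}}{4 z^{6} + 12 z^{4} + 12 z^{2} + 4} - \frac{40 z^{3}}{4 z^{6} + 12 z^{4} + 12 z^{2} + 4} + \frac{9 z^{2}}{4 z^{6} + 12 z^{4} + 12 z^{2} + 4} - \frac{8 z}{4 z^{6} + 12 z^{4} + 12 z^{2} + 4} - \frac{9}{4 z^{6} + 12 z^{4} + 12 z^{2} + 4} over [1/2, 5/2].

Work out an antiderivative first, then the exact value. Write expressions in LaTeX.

Antiderivative: F(z) = - z^{4} + z^{3} - z^{2} - \frac{5 z}{4} - \frac{z}{z^{4} + 2 z^{2} + 1}; value = - \frac{667072}{21025}

The integrand splits into summands that can be handled one at a time.
F(z) = - z^{4} + z^{3} - z^{2} - \frac{5 z}{4} - \frac{z}{z^{4} + 2 z^{2} + 1} is an antiderivative of f.
Check: d/dz[- z^{4} + z^{3} - z^{2} - \frac{5 z}{4} - \frac{z}{z^{4} + 2 z^{2} + 1}] = \frac{- 16 z^{9} + 12 z^{8} - 56 z^{7} + 31 z^{6} - 72 z^{5} + 21 z^{4} - 40 z^{3} + 9 z^{2} - 8 z - 9}{4 z^{6} + 12 z^{4} + 12 z^{2} + 4}, which equals f(z).
F(5/2) = - \frac{442165}{13456}; F(1/2) = - \frac{453}{400}.
Integral = F(5/2) - F(1/2) = - \frac{667072}{21025}.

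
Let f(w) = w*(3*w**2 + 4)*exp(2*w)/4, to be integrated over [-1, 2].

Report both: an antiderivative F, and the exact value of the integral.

Antiderivative: F(w) = (12*w**3 - 18*w**2 + 34*w - 17)*exp(2*w)/32; value = 81*exp(-2)/32 + 75*exp(4)/32

f has the shape u'v + uv' for u = 3*w**3/8 - 9*w**2/16 + 17*w/16 - 17/32 and v = exp(2*w) — it is the derivative of the product u*v.
F(w) = (12*w**3 - 18*w**2 + 34*w - 17)*exp(2*w)/32 is an antiderivative of f.
Check: d/dw[(12*w**3 - 18*w**2 + 34*w - 17)*exp(2*w)/32] = 3*w**3*exp(2*w)/4 + w*exp(2*w), which equals f(w).
F(2) = 75*exp(4)/32; F(-1) = -81*exp(-2)/32.
Integral = F(2) - F(-1) = 81*exp(-2)/32 + 75*exp(4)/32.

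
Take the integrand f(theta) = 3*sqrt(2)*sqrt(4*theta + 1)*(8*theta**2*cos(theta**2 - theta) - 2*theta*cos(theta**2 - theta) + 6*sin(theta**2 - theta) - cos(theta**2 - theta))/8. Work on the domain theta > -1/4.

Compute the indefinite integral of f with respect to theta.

Recognize the product-rule pattern: f = u'v + uv' with u = 3*(2*theta + 1/2)**(3/2)/2, v = sin(theta**2 - theta), so integration by parts undoes it.
Check: d/dtheta[3*theta*sqrt(2*theta + 1/2)*sin(theta**2 - theta) + 3*sqrt(2*theta + 1/2)*sin(theta**2 - theta)/4] = sqrt(2)*(96*theta**3*cos(theta**2 - theta) + 72*theta*sin(theta**2 - theta) - 18*theta*cos(theta**2 - theta) + 18*sin(theta**2 - theta) - 3*cos(theta**2 - theta))/(8*sqrt(4*theta + 1)), which equals f(theta).

F(theta) = 3*theta*sqrt(2*theta + 1/2)*sin(theta**2 - theta) + 3*sqrt(2*theta + 1/2)*sin(theta**2 - theta)/4 + C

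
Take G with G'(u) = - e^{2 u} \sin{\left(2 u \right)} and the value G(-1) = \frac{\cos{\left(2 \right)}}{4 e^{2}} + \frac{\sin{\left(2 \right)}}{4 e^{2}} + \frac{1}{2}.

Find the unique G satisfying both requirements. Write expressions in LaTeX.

G(u) = - \frac{e^{2 u} \sin{\left(2 u \right)}}{4} + \frac{e^{2 u} \cos{\left(2 u \right)}}{4} + \frac{1}{2}

Any candidate G(u) must reproduce the stated G'(u) exactly.
A general antiderivative is - \frac{e^{2 u} \sin{\left(2 u \right)}}{4} + \frac{e^{2 u} \cos{\left(2 u \right)}}{4} + C.
The condition gives C = \frac{\cos{\left(2 \right)}}{4 e^{2}} + \frac{\sin{\left(2 \right)}}{4 e^{2}} + \frac{1}{2} - (\frac{\cos{\left(2 \right)}}{4 e^{2}} + \frac{\sin{\left(2 \right)}}{4 e^{2}}) = \frac{1}{2}.
So G(u) = - \frac{e^{2 u} \sin{\left(2 u \right)}}{4} + \frac{e^{2 u} \cos{\left(2 u \right)}}{4} + \frac{1}{2}.
Check: d/du[- \frac{e^{2 u} \sin{\left(2 u \right)}}{4} + \frac{e^{2 u} \cos{\left(2 u \right)}}{4} + \frac{1}{2}] = - e^{2 u} \sin{\left(2 u \right)} = G'(u).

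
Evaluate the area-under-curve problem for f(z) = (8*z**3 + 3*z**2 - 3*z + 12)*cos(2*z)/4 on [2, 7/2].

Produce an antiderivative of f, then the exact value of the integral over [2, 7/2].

Antiderivative: F(z) = z**3*sin(2*z) + 3*z**2*sin(2*z)/8 + 3*z**2*cos(2*z)/2 - 15*z*sin(2*z)/8 + 3*z*cos(2*z)/8 + 21*sin(2*z)/16 - 15*cos(2*z)/16; value = -93*cos(4)/16 - 113*sin(4)/16 + 75*cos(7)/4 + 1351*sin(7)/32

Since d/dz undoes antidifferentiation here, F'(z) = f(z) is required of F(z).
F(z) = z**3*sin(2*z) + 3*z**2*sin(2*z)/8 + 3*z**2*cos(2*z)/2 - 15*z*sin(2*z)/8 + 3*z*cos(2*z)/8 + 21*sin(2*z)/16 - 15*cos(2*z)/16 is an antiderivative of f.
Check: d/dz[z**3*sin(2*z) + 3*z**2*sin(2*z)/8 + 3*z**2*cos(2*z)/2 - 15*z*sin(2*z)/8 + 3*z*cos(2*z)/8 + 21*sin(2*z)/16 - 15*cos(2*z)/16] = 2*z**3*cos(2*z) + 3*z**2*cos(2*z)/4 - 3*z*cos(2*z)/4 + 3*cos(2*z), which equals f(z).
F(7/2) = 75*cos(7)/4 + 1351*sin(7)/32; F(2) = 113*sin(4)/16 + 93*cos(4)/16.
Integral = F(7/2) - F(2) = -93*cos(4)/16 - 113*sin(4)/16 + 75*cos(7)/4 + 1351*sin(7)/32.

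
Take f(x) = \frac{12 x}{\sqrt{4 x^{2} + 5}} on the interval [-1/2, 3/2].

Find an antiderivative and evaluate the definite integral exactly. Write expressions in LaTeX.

Antiderivative: F(x) = 3 \sqrt{4 x^{2} + 5}; value = - 3 \sqrt{6} + 3 \sqrt{14}

The substitution u = 4 x^{2} + 5 works: f is exactly (dF/du)*(du/dx) for that inner function.
F(x) = 3 \sqrt{4 x^{2} + 5} is an antiderivative of f.
Check: d/dx[3 \sqrt{4 x^{2} + 5}] = \frac{12 x}{\sqrt{4 x^{2} + 5}} = f(x).
F(3/2) = 3 \sqrt{14}; F(-1/2) = 3 \sqrt{6}.
Integral = F(3/2) - F(-1/2) = - 3 \sqrt{6} + 3 \sqrt{14}.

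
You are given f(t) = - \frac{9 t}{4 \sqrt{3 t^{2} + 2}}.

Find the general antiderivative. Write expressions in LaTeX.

f matches the chain-rule pattern g'(h)*h' with inner function h(t) = 3 t^{2} + 2; substituting u = h(t) collapses the integral.
Check: d/dt[- \frac{3 \sqrt{3 t^{2} + 2}}{4}] = - \frac{9 t}{4 \sqrt{3 t^{2} + 2}} = f(t).

F(t) = - \frac{3 \sqrt{3 t^{2} + 2}}{4} + C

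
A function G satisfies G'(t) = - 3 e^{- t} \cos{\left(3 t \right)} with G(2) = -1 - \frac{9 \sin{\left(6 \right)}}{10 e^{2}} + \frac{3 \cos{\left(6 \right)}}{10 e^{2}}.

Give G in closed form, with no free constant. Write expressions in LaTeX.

G(t) = \frac{\left(- 10 e^{t} - 9 \sin{\left(3 t \right)} + 3 \cos{\left(3 t \right)}\right) e^{- t}}{10}

For G(t) to be correct, d/dt[G] must agree with the stated G'(t) identically.
A general antiderivative is - \frac{9 e^{- t} \sin{\left(3 t \right)}}{10} + \frac{3 e^{- t} \cos{\left(3 t \right)}}{10} + C.
The condition gives C = -1 - \frac{9 \sin{\left(6 \right)}}{10 e^{2}} + \frac{3 \cos{\left(6 \right)}}{10 e^{2}} - (- \frac{9 \sin{\left(6 \right)}}{10 e^{2}} + \frac{3 \cos{\left(6 \right)}}{10 e^{2}}) = -1.
So G(t) = \frac{\left(- 10 e^{t} - 9 \sin{\left(3 t \right)} + 3 \cos{\left(3 t \right)}\right) e^{- t}}{10}.
Check: d/dt[\frac{\left(- 10 e^{t} - 9 \sin{\left(3 t \right)} + 3 \cos{\left(3 t \right)}\right) e^{- t}}{10}] = - 3 e^{- t} \cos{\left(3 t \right)} = G'(t).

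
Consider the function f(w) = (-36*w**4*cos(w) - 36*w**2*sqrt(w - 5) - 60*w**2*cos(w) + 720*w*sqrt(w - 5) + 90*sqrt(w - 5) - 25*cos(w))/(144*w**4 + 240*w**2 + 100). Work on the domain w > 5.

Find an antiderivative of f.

An antiderivative is F(w) = 3*(w - 5)**(3/2)/(2*(3*w**2 + 5/2)) - sin(w)/4.

Check any antiderivative F(w) by computing F'(w) and comparing it with f(w).
Check: d/dw[3*(w - 5)**(3/2)/(2*(3*w**2 + 5/2)) - sin(w)/4] = (-36*w**4*cos(w) - 36*w**2*sqrt(w - 5) - 60*w**2*cos(w) + 720*w*sqrt(w - 5) + 90*sqrt(w - 5) - 25*cos(w))/(144*w**4 + 240*w**2 + 100) = f(w).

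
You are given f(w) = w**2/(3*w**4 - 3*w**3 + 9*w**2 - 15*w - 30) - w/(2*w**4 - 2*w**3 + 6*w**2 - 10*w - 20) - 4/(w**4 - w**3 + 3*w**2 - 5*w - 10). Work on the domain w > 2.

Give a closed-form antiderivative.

An antiderivative is F(w) = (-440*log(w - 2) + 570*log(w + 1) - 65*log(w**2 + 5) + 506*sqrt(5)*atan(sqrt(5)*w/5))/3240.

Factor the denominator (6*(w - 2)*(w + 1)*(w**2 + 5)) and decompose: f = -(13*w - 253)/(324*(w**2 + 5)) + 19/(108*(w + 1)) - 11/(81*(w - 2)); each piece integrates to a log, atan, or power term.
Check: d/dw[(-440*log(w - 2) + 570*log(w + 1) - 65*log(w**2 + 5) + 506*sqrt(5)*atan(sqrt(5)*w/5))/3240] = (2*w**2 - 3*w - 24)/(6*w**4 - 6*w**3 + 18*w**2 - 30*w - 60), which equals f(w).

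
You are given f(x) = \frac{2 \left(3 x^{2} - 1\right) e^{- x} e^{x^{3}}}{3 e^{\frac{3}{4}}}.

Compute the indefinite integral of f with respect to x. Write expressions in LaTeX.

F(x) = \frac{2 e^{- x} e^{x^{3}}}{3 e^{\frac{3}{4}}} + C

f matches the chain-rule pattern g'(h)*h' with inner function h(x) = x^{3} - x - \frac{3}{4}; substituting u = h(x) collapses the integral.
Check: d/dx[\frac{2 e^{- x} e^{x^{3}}}{3 e^{\frac{3}{4}}}] = \frac{\left(6 x^{2} e^{x^{3}} - 2 e^{x^{3}}\right) e^{- x}}{3 e^{\frac{3}{4}}}, which equals f(x).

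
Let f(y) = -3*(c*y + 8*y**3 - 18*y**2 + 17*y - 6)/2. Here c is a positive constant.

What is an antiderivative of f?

An antiderivative is F(y) = -3*(c*y**2 + 4*y**4 - 12*y**3 + 17*y**2 - 12*y + 4)/4.

For F(y) to be correct the identity F'(y) - f(y) = 0 must hold.
Check: d/dy[-3*(c*y**2 + 4*y**4 - 12*y**3 + 17*y**2 - 12*y + 4)/4] = -3*c*y/2 - 12*y**3 + 27*y**2 - 51*y/2 + 9, which equals f(y).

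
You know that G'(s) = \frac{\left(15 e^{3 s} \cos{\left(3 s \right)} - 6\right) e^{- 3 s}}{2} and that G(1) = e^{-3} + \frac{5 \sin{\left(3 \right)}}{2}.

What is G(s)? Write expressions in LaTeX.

G(s) = \frac{\left(5 e^{3 s} \sin{\left(3 s \right)} + 2\right) e^{- 3 s}}{2}

The proposed G(s) is checked by its d/ds: the result must match the given G'(s).
A general antiderivative is \frac{5 \sin{\left(3 s \right)}}{2} + e^{- 3 s} + C.
The condition gives C = e^{-3} + \frac{5 \sin{\left(3 \right)}}{2} - (e^{-3} + \frac{5 \sin{\left(3 \right)}}{2}) = 0.
So G(s) = \frac{\left(5 e^{3 s} \sin{\left(3 s \right)} + 2\right) e^{- 3 s}}{2}.
Check: d/ds[\frac{\left(5 e^{3 s} \sin{\left(3 s \right)} + 2\right) e^{- 3 s}}{2}] = \frac{\left(15 e^{3 s} \cos{\left(3 s \right)} - 6\right) e^{- 3 s}}{2} = G'(s).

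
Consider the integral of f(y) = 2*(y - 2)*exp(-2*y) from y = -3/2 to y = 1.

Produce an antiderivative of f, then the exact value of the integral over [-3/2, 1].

Antiderivative: F(y) = -(2*y - 3)*exp(-2*y)/2; value = -3*exp(3) + exp(-2)/2

f has the shape u'v + uv' for u = 3/2 - y and v = exp(-2*y) — it is the derivative of the product u*v.
F(y) = -(2*y - 3)*exp(-2*y)/2 is an antiderivative of f.
Check: d/dy[-(2*y - 3)*exp(-2*y)/2] = (2*y - 4)*exp(-2*y), which equals f(y).
F(1) = exp(-2)/2; F(-3/2) = 3*exp(3).
Integral = F(1) - F(-3/2) = -3*exp(3) + exp(-2)/2.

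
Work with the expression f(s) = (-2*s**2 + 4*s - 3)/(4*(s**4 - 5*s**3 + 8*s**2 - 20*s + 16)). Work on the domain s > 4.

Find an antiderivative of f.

The denominator factors as 4*(s - 4)*(s - 1)*(s**2 + 4); partial fractions split f into directly integrable pieces: (5*s - 16)/(80*(s**2 + 4)) + 1/(60*(s - 1)) - 19/(240*(s - 4)).
Check: d/ds[(-38*log(s - 4) + 8*log(s - 1) + 15*log(s**2 + 4) - 48*atan(s/2))/480] = (-2*s**2 + 4*s - 3)/(4*s**4 - 20*s**3 + 32*s**2 - 80*s + 64), which equals f(s).

An antiderivative is F(s) = (-38*log(s - 4) + 8*log(s - 1) + 15*log(s**2 + 4) - 48*atan(s/2))/480.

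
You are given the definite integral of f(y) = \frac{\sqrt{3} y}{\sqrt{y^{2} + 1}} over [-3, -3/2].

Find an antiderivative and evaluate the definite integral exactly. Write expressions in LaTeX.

Antiderivative: F(y) = \sqrt{3 y^{2} + 3}; value = - \sqrt{30} + \frac{\sqrt{39}}{2}

f matches the chain-rule pattern g'(h)*h' with inner function h(y) = 3 y^{2} + 3; substituting u = h(y) collapses the integral.
F(y) = \sqrt{3 y^{2} + 3} is an antiderivative of f.
Check: d/dy[\sqrt{3 y^{2} + 3}] = \frac{\sqrt{3} y}{\sqrt{y^{2} + 1}} = f(y).
F(-3/2) = \frac{\sqrt{39}}{2}; F(-3) = \sqrt{30}.
Integral = F(-3/2) - F(-3) = - \sqrt{30} + \frac{\sqrt{39}}{2}.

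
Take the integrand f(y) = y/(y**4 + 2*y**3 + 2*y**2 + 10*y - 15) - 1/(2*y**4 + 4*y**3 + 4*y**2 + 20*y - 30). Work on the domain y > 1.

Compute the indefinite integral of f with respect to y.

F(y) = log(y - 1)/48 + log(y + 3)/16 - log(y**2 + 5)/24 + sqrt(5)*atan(sqrt(5)*y/5)/30 + C

Factor the denominator (2*(y - 1)*(y + 3)*(y**2 + 5)) and decompose: f = -(y - 2)/(12*(y**2 + 5)) + 1/(16*(y + 3)) + 1/(48*(y - 1)); each piece integrates to a log, atan, or power term.
Check: d/dy[log(y - 1)/48 + log(y + 3)/16 - log(y**2 + 5)/24 + sqrt(5)*atan(sqrt(5)*y/5)/30] = (2*y - 1)/(2*y**4 + 4*y**3 + 4*y**2 + 20*y - 30), which equals f(y).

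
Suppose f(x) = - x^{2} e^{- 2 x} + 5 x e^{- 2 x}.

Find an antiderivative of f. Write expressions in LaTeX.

Recognize the product-rule pattern: f = u'v + uv' with u = \frac{x^{2}}{2} - 2 x - 1, v = e^{- 2 x}, so integration by parts undoes it.
Check: d/dx[\frac{\left(x^{2} - 4 x - 2\right) e^{- 2 x}}{2}] = \left(- x^{2} + 5 x\right) e^{- 2 x}, which equals f(x).

An antiderivative is F(x) = \frac{\left(x^{2} - 4 x - 2\right) e^{- 2 x}}{2}.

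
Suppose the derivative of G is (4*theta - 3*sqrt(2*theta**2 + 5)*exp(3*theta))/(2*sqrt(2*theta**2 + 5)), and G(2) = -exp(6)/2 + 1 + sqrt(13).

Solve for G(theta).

G(theta) = sqrt(2*theta**2 + 5) - exp(3*theta)/2 + 1

The proposed G(theta) is checked by its d/dtheta: the result must match the given G'(theta).
A general antiderivative is sqrt(2*theta**2 + 5) - exp(3*theta)/2 + C.
The condition gives C = -exp(6)/2 + 1 + sqrt(13) - (-exp(6)/2 + sqrt(13)) = 1.
So G(theta) = sqrt(2*theta**2 + 5) - exp(3*theta)/2 + 1.
Check: d/dtheta[sqrt(2*theta**2 + 5) - exp(3*theta)/2 + 1] = (4*theta - 3*sqrt(2*theta**2 + 5)*exp(3*theta))/(2*sqrt(2*theta**2 + 5)) = G'(theta).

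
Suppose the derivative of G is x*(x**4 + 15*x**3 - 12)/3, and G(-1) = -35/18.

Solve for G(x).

G(x) = x**6/18 + x**5 - 2*x**2 + 1

For G(x) to be correct, d/dx[G] must agree with the stated G'(x) identically.
A general antiderivative is x**6/18 + x**5 - 2*x**2 + C.
The condition gives C = -35/18 - (-53/18) = 1.
So G(x) = x**6/18 + x**5 - 2*x**2 + 1.
Check: d/dx[x**6/18 + x**5 - 2*x**2 + 1] = x**5/3 + 5*x**4 - 4*x, which equals G'(x).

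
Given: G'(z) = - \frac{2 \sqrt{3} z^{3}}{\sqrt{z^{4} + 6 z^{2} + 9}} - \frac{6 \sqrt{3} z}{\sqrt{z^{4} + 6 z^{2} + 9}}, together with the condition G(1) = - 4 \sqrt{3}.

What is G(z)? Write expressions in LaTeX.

G(z) = - 3 \sqrt{\frac{z^{4}}{3} + 2 z^{2} + 3}

The substitution u = \frac{z^{4}}{3} + 2 z^{2} + 3 works: G'(z) is exactly (dG/du)*(du/dz) for that inner function.
A general antiderivative is - 3 \sqrt{\frac{z^{4}}{3} + 2 z^{2} + 3} + C.
The condition gives C = - 4 \sqrt{3} - (- 4 \sqrt{3}) = 0.
So G(z) = - 3 \sqrt{\frac{z^{4}}{3} + 2 z^{2} + 3}.
Check: d/dz[- 3 \sqrt{\frac{z^{4}}{3} + 2 z^{2} + 3}] = \frac{- 2 \sqrt{3} z^{3} - 6 \sqrt{3} z}{\sqrt{z^{4} + 6 z^{2} + 9}}, which equals G'(z).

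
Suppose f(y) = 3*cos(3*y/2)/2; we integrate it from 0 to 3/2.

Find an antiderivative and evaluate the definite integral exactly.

For F(y) to be correct the identity F'(y) - f(y) = 0 must hold.
F(y) = sin(3*y/2) is an antiderivative of f.
Check: d/dy[sin(3*y/2)] = 3*cos(3*y/2)/2 = f(y).
F(3/2) = sin(9/4); F(0) = 0.
Integral = F(3/2) - F(0) = sin(9/4).

Antiderivative: F(y) = sin(3*y/2); value = sin(9/4)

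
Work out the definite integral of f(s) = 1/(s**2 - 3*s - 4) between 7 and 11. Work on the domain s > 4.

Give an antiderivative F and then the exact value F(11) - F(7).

The denominator factors as (s - 4)*(s + 1); partial fractions split f into directly integrable pieces: -1/(5*(s + 1)) + 1/(5*(s - 4)).
F(s) = -(-log(s - 4) + log(s + 1))/5 is an antiderivative of f.
Check: d/ds[-(-log(s - 4) + log(s + 1))/5] = 1/(s**2 - 3*s - 4) = f(s).
F(11) = -log(12)/5 + log(7)/5; F(7) = -log(8)/5 + log(3)/5.
Integral = F(11) - F(7) = -log(12)/5 - log(3)/5 + log(7)/5 + log(8)/5.

Antiderivative: F(s) = -(-log(s - 4) + log(s + 1))/5; value = -log(12)/5 - log(3)/5 + log(7)/5 + log(8)/5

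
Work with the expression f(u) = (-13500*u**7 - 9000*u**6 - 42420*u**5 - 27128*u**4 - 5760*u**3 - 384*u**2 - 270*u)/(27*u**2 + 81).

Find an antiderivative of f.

An antiderivative is F(u) = -250*u**6/3 - 200*u**5/3 - 160*u**4/9 - 128*u**3/81 - 5*log(u**2 + 3).

Check any antiderivative F(u) by computing F'(u) and comparing it with f(u).
Check: d/du[-250*u**6/3 - 200*u**5/3 - 160*u**4/9 - 128*u**3/81 - 5*log(u**2 + 3)] = (-13500*u**7 - 9000*u**6 - 42420*u**5 - 27128*u**4 - 5760*u**3 - 384*u**2 - 270*u)/(27*u**2 + 81) = f(u).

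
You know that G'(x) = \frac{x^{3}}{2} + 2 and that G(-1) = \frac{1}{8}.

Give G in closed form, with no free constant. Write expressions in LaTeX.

G(x) = \frac{x^{4} + 16 x + 16}{8}

The proposed G(x) is checked by its d/dx: the result must match the given G'(x).
A general antiderivative is \frac{x^{4}}{8} + 2 x + C.
The condition gives C = \frac{1}{8} - (- \frac{15}{8}) = 2.
So G(x) = \frac{x^{4} + 16 x + 16}{8}.
Check: d/dx[\frac{x^{4} + 16 x + 16}{8}] = \frac{x^{3}}{2} + 2 = G'(x).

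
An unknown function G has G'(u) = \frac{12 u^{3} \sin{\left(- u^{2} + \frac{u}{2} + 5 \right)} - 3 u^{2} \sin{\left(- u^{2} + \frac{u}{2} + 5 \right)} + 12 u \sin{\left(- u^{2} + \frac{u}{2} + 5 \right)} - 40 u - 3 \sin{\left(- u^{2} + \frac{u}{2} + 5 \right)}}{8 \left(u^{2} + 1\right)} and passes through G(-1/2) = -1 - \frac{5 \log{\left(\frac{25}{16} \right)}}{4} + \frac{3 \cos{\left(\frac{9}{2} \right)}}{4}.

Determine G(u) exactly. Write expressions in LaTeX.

Whatever form G(u) takes, its d/du must return the stated G'(u).
A general antiderivative is - \frac{5 \log{\left(u^{4} + 2 u^{2} + 1 \right)}}{4} + \frac{3 \cos{\left(- u^{2} + \frac{u}{2} + 5 \right)}}{4} + C.
The condition gives C = -1 - \frac{5 \log{\left(\frac{25}{16} \right)}}{4} + \frac{3 \cos{\left(\frac{9}{2} \right)}}{4} - (- \frac{5 \log{\left(\frac{25}{16} \right)}}{4} + \frac{3 \cos{\left(\frac{9}{2} \right)}}{4}) = -1.
So G(u) = - \frac{5 \log{\left(u^{4} + 2 u^{2} + 1 \right)}}{4} + \frac{3 \cos{\left(- u^{2} + \frac{u}{2} + 5 \right)}}{4} - 1.
Check: d/du[- \frac{5 \log{\left(u^{4} + 2 u^{2} + 1 \right)}}{4} + \frac{3 \cos{\left(- u^{2} + \frac{u}{2} + 5 \right)}}{4} - 1] = \frac{12 u^{3} \sin{\left(- u^{2} + \frac{u}{2} + 5 \right)} - 3 u^{2} \sin{\left(- u^{2} + \frac{u}{2} + 5 \right)} + 12 u \sin{\left(- u^{2} + \frac{u}{2} + 5 \right)} - 40 u - 3 \sin{\left(- u^{2} + \frac{u}{2} + 5 \right)}}{8 u^{2} + 8}, which equals G'(u).

G(u) = - \frac{5 \log{\left(u^{4} + 2 u^{2} + 1 \right)}}{4} + \frac{3 \cos{\left(- u^{2} + \frac{u}{2} + 5 \right)}}{4} - 1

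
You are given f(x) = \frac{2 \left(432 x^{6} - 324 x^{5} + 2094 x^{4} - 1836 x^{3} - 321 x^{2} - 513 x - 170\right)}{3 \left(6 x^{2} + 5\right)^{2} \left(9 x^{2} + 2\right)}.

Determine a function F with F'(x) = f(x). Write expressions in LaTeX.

An antiderivative is F(x) = \frac{16 x^{3} - 6 x^{2} \log{\left(\frac{3 x^{2}}{2} + \frac{1}{3} \right)} - 36 x^{2} - 34 x - 5 \log{\left(\frac{3 x^{2}}{2} + \frac{1}{3} \right)} - 6}{3 \left(6 x^{2} + 5\right)}.

Differentiate the proposed F(x) back; it has to land on f(x) exactly.
Check: d/dx[\frac{16 x^{3} - 6 x^{2} \log{\left(\frac{3 x^{2}}{2} + \frac{1}{3} \right)} - 36 x^{2} - 34 x - 5 \log{\left(\frac{3 x^{2}}{2} + \frac{1}{3} \right)} - 6}{3 \left(6 x^{2} + 5\right)}] = \frac{864 x^{6} - 648 x^{5} + 4188 x^{4} - 3672 x^{3} - 642 x^{2} - 1026 x - 340}{972 x^{6} + 1836 x^{4} + 1035 x^{2} + 150}, which equals f(x).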